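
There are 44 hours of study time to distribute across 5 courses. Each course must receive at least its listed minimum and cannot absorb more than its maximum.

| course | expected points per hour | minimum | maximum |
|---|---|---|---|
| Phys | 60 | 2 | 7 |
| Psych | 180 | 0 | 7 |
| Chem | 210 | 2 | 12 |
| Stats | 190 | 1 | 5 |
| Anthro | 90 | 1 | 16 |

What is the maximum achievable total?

6410

Meeting every minimum uses 2+0+2+1+1 = 6 hours, leaving 38.
Highest expected points per hour first: Chem 210 > Stats 190 > Psych 180 > Anthro 90 > Phys 60.
Chem takes 10 more to reach its cap of 12 ; 28 left.
Give Stats 4 more to hit its cap of 5 ; 24 left.
Psych: +7 to 7 (cap) ; 17 left.
Anthro: +15 to 16 (cap) ; 2 left.
Only 2 left; Phys takes them to reach 4.
Total = 60×4 + 180×7 + 210×12 + 190×5 + 90×16 = 6410.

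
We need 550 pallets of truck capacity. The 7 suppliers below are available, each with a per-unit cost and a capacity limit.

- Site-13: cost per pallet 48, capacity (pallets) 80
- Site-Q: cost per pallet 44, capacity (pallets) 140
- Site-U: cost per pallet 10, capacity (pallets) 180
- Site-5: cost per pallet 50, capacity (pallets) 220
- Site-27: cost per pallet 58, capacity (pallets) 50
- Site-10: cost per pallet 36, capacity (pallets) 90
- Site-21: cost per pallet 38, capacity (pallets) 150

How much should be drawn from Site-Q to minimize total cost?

130

Cheapest first:
Take 180 from Site-U at 10 — need 370 more.
Take 90 from Site-10 at 36 — need 280 more.
Site-21 (38): use full 150 — 130 pallets to go.
Site-Q (44): take the remaining 130 — done.
Site-13, Site-5, Site-27: unused.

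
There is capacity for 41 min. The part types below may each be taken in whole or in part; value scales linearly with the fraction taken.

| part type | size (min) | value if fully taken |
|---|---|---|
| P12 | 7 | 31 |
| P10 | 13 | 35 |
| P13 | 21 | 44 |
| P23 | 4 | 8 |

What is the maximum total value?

Sort by value density: P12 31/7≈4.43, P10 35/13≈2.69, P13 44/21≈2.1, P23 8/4≈2.
All 7 min of P12 fit (value 31) ; 34 remain.
P10: take in full, 13 min for value 35 ; 21 left.
P13: take in full, 21 min for value 44 ; 0 left.
Total value = 110.

110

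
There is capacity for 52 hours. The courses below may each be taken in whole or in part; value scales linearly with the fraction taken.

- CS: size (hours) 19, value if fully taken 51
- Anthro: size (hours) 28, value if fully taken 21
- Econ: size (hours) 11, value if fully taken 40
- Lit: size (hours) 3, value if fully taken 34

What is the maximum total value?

Sort by value density: Lit 34/3≈11.3, Econ 40/11≈3.64, CS 51/19≈2.68, Anthro 21/28≈0.75.
Take all of Lit (3 hours, value 34) → 49 hours left.
All 11 hours of Econ fit (value 40) → 38 remain.
CS: take in full, 19 hours for value 51 → 19 left.
Fill the last 19 hours with part of Anthro: 19/28 of it earns 14.25.
Total value = 139.25.

139.25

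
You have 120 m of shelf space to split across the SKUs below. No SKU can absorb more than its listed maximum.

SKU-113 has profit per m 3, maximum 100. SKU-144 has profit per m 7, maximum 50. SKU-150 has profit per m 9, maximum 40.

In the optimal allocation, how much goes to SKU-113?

Order the SKUs by profit per m: SKU-150 9 > SKU-144 7 > SKU-113 3.
Give SKU-150 40 to hit its cap of 40 — 80 left.
SKU-144 takes 50 to reach its cap of 50 — 30 left.
Only 30 left; SKU-113 takes them to reach 30.

30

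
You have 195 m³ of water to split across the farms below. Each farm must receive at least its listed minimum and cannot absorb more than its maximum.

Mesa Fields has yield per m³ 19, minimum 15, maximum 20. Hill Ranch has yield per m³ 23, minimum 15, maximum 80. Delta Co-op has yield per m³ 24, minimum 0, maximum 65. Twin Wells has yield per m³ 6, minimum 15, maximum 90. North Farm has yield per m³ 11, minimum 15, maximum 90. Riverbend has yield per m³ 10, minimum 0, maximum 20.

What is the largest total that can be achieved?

Meeting every minimum uses 15+15+0+15+15+0 = 60 m³, leaving 135.
Order the farms by yield per m³: Delta Co-op 24 > Hill Ranch 23 > Mesa Fields 19 > North Farm 11 > Riverbend 10 > Twin Wells 6.
Delta Co-op: +65 to 65 (cap) → 70 left.
Hill Ranch: +65 to 80 (cap) → 5 left.
Give Mesa Fields 5 more to hit its cap of 20 → 0 left.
Total = 19×20 + 23×80 + 24×65 + 6×15 + 11×15 = 4035.

4035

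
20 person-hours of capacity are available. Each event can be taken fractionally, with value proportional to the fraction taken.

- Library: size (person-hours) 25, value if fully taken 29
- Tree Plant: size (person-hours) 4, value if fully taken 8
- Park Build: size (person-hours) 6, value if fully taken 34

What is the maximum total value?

53.6

Best value per unit of size first: Park Build 34/6≈5.67, Tree Plant 8/4≈2, Library 29/25≈1.16.
Take all of Park Build (6 person-hours, value 34) — 14 person-hours left.
Take all of Tree Plant (4 person-hours, value 8) — 10 person-hours left.
10 person-hours left: a 10/25 share of Library gives 29×10/25 = 11.6.
Total value = 53.6.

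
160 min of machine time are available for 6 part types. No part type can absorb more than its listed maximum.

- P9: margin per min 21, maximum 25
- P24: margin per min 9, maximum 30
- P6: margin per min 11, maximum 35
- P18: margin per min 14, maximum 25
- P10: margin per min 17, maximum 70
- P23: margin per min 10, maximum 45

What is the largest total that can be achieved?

Rank by margin per min: P9 21 > P10 17 > P18 14 > P6 11 > P23 10 > P24 9.
P9: +25 to 25 (cap) ; 135 left.
P10: +70 to 70 (cap) ; 65 left.
Give P18 25 to hit its cap of 25 ; 40 left.
Give P6 35 to hit its cap of 35 ; 5 left.
Only 5 left; P23 takes them to reach 5.
Total = 21×25 + 11×35 + 14×25 + 17×70 + 10×5 = 2500.

2500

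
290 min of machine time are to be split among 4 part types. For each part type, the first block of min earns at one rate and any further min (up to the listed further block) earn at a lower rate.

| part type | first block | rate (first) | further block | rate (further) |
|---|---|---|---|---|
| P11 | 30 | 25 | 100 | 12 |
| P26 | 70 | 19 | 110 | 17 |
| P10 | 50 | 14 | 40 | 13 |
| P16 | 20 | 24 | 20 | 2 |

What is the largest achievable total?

5260

Order all 8 blocks by rate: P11/T1 25 > P16/T1 24 > P26/T1 19 > P26/T2 17 > P10/T1 14 > P10/T2 13 > P11/T2 12 > P16/T2 2.
Fill P11 T1 block (30 at 25) — 260 left.
Fill P16 T1 block (20 at 24) — 240 left.
Fill P26 T1 block (70 at 19) — 170 left.
P26 T2 at 17: fill all 110 — 60 left.
P10 T1 at 14: fill all 50 — 10 left.
10 remain; put them into P10 T2 at 13.
Total = 25×30 + 24×20 + 19×70 + 17×110 + 14×50 + 13×10 = 5260.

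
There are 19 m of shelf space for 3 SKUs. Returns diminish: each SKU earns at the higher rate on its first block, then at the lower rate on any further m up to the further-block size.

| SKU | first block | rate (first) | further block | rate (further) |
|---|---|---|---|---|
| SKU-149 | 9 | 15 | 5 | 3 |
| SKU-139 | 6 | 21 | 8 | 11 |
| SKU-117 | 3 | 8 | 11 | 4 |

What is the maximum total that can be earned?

305

Order all 6 blocks by rate: SKU-139/first 21 > SKU-149/first 15 > SKU-139/second 11 > SKU-117/first 8 > SKU-117/second 4 > SKU-149/second 3.
SKU-139 first at 21: fill all 6 — 13 left.
SKU-149 first at 15: fill all 9 — 4 left.
SKU-139/second: +4 of 8 at 11; pool empty.
Total = 21×6 + 15×9 + 11×4 = 305.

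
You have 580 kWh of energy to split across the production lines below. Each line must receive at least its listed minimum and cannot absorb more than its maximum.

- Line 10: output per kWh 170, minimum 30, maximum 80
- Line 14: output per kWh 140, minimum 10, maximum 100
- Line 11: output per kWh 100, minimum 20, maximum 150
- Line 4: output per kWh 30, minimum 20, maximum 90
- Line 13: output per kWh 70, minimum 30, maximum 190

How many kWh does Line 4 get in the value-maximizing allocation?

60

Meeting every minimum uses 30+10+20+20+30 = 110 kWh, leaving 470.
Highest output per kWh first: Line 10 170 > Line 14 140 > Line 11 100 > Line 13 70 > Line 4 30.
Line 10 takes 50 more to reach its cap of 80 — 420 left.
Line 14: +90 to 100 (cap) — 330 left.
Give Line 11 130 more to hit its cap of 150 — 200 left.
Line 13: +160 to 190 (cap) — 40 left.
Line 4 has room for 70 more but only 40 remain, so it gets 60.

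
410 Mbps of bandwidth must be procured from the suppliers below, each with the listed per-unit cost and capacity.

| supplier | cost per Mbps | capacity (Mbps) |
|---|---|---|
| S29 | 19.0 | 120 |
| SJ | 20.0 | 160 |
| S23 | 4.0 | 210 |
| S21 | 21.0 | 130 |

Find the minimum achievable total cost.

4720

Use suppliers in increasing cost order.
S23 (4.0): use full 210 — 200 Mbps to go.
S29 (19.0): use full 120 — 80 Mbps to go.
SJ (20.0): take the remaining 80 — done.
S21: unused.
Cost = 210×4.0 + 120×19.0 + 80×20.0 = 4720.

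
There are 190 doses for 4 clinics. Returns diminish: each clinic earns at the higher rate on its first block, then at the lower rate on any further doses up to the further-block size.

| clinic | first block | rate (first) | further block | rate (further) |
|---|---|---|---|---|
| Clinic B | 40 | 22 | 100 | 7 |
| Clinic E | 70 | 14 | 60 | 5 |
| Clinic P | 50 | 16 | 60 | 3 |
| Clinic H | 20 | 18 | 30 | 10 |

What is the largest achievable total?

Order all 8 blocks by rate: Clinic B/first 22 > Clinic H/first 18 > Clinic P/first 16 > Clinic E/first 14 > Clinic H/second 10 > Clinic B/second 7 > Clinic E/second 5 > Clinic P/second 3.
Clinic B/first (22): +40 — 150 left.
Clinic H first at 18: fill all 20 — 130 left.
Clinic P/first (16): +50 — 80 left.
Clinic E/first (14): +70 — 10 left.
10 remain; put them into Clinic H second at 10.
Total = 22×40 + 18×20 + 16×50 + 14×70 + 10×10 = 3120.

3120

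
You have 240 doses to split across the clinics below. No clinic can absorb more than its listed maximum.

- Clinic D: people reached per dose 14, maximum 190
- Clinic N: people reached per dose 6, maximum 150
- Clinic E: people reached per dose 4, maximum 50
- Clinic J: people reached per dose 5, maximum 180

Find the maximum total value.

2960

Order the clinics by people reached per dose: Clinic D 14 > Clinic N 6 > Clinic J 5 > Clinic E 4.
Give Clinic D 190 to hit its cap of 190 — 50 left.
Clinic N: +50 (room for 150) → 50. Pool exhausted.
Total = 14×190 + 6×50 = 2960.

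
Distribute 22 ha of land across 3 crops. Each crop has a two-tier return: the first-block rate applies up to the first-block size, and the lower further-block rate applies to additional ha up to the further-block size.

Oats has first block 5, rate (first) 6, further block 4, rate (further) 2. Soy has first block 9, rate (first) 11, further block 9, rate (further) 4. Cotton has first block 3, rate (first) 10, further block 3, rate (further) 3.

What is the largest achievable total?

Order all 6 blocks by rate: Soy/T1 11 > Cotton/T1 10 > Oats/T1 6 > Soy/T2 4 > Cotton/T2 3 > Oats/T2 2.
Fill Soy T1 block (9 at 11) → 13 left.
Fill Cotton T1 block (3 at 10) → 10 left.
Oats T1 at 6: fill all 5 → 5 left.
Soy T2 at 4: only 5 left, fill 5.
Total = 11×9 + 10×3 + 6×5 + 4×5 = 179.

179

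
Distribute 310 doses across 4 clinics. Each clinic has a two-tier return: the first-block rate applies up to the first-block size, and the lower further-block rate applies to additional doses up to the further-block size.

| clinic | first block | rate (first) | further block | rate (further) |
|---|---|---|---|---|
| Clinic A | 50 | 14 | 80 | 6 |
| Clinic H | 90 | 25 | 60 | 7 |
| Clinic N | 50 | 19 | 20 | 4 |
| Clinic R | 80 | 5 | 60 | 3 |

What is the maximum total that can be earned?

4680

Order all 8 blocks by rate: Clinic H/T1 25 > Clinic N/T1 19 > Clinic A/T1 14 > Clinic H/T2 7 > Clinic A/T2 6 > Clinic R/T1 5 > Clinic N/T2 4 > Clinic R/T2 3.
Fill Clinic H T1 block (90 at 25) ; 220 left.
Fill Clinic N T1 block (50 at 19) ; 170 left.
Clinic A/T1 (14): +50 ; 120 left.
Clinic H T2 at 7: fill all 60 ; 60 left.
Clinic A/T2: +60 of 80 at 6; pool empty.
Total = 25×90 + 19×50 + 14×50 + 7×60 + 6×60 = 4680.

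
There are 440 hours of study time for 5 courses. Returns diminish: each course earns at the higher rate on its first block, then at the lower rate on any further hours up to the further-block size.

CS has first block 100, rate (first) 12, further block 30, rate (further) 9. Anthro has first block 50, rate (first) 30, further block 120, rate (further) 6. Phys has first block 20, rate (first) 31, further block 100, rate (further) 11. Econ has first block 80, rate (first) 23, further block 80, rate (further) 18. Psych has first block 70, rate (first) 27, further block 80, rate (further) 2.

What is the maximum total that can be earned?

Rank every tier by rate: Phys/T1 31 > Anthro/T1 30 > Psych/T1 27 > Econ/T1 23 > Econ/T2 18 > CS/T1 12 > Phys/T2 11 > CS/T2 9 > Anthro/T2 6 > Psych/T2 2.
Phys T1 at 31: fill all 20 → 420 left.
Fill Anthro T1 block (50 at 30) → 370 left.
Psych/T1 (27): +70 → 300 left.
Econ/T1 (23): +80 → 220 left.
Econ T2 at 18: fill all 80 → 140 left.
CS/T1 (12): +100 → 40 left.
Phys/T2: +40 of 100 at 11; pool empty.
Total = 31×20 + 30×50 + 27×70 + 23×80 + 18×80 + 12×100 + 11×40 = 8930.

8930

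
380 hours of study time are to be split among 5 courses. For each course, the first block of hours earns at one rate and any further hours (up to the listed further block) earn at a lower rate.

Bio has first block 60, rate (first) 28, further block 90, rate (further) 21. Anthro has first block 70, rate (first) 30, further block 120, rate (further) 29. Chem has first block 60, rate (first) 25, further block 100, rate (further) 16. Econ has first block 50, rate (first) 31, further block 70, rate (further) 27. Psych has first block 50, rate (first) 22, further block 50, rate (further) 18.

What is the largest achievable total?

Treat each block as its own option and order by rate: Econ/T1 31 > Anthro/T1 30 > Anthro/T2 29 > Bio/T1 28 > Econ/T2 27 > Chem/T1 25 > Psych/T1 22 > Bio/T2 21 > Psych/T2 18 > Chem/T2 16.
Econ T1 at 31: fill all 50 — 330 left.
Anthro T1 at 30: fill all 70 — 260 left.
Fill Anthro T2 block (120 at 29) — 140 left.
Bio T1 at 28: fill all 60 — 80 left.
Econ/T2 (27): +70 — 10 left.
10 remain; put them into Chem T1 at 25.
Total = 31×50 + 30×70 + 29×120 + 28×60 + 27×70 + 25×10 = 10950.

10950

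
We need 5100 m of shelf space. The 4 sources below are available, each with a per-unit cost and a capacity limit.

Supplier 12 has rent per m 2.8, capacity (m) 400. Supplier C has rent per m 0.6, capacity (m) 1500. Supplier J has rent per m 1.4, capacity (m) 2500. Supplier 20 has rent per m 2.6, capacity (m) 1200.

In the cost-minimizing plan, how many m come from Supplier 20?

Use sources in increasing cost order.
Take 1500 from Supplier C at 0.6 → need 3600 more.
Supplier J (1.4): use full 2500 → 1100 m to go.
Supplier 20 at 2.6: take 1100 of its 1200 → requirement met.
Supplier 12: unused.

1100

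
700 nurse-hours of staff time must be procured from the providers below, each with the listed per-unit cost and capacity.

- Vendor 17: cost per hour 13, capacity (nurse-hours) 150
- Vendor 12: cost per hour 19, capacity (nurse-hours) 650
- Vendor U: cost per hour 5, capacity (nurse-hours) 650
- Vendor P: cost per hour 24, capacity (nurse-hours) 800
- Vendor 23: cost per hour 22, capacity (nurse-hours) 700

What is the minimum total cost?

3900

Fill from the cheapest provider first.
Take 650 from Vendor U at 5 ; need 50 more.
Vendor 17 (13): take the remaining 50 ; done.
Vendor 12, Vendor 23, Vendor P: unused.
Cost = 650×5 + 50×13 = 3900.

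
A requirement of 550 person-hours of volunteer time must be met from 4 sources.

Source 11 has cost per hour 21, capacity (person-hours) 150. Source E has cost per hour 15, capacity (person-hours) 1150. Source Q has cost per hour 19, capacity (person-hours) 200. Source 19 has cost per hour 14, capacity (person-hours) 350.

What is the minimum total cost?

7900

Fill from the cheapest source first.
Source 19 at 14: take all 350 person-hours — 200 still needed.
Take 200 from Source E at 15 to finish.
Source Q, Source 11: unused.
Cost = 350×14 + 200×15 = 7900.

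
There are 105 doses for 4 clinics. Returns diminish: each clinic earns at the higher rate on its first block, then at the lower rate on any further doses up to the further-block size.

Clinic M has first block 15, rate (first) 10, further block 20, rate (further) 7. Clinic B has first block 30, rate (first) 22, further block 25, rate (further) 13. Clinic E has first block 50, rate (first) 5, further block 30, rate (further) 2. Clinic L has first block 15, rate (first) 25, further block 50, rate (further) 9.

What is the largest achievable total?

1690

Rank every tier by rate: Clinic L/T1 25 > Clinic B/T1 22 > Clinic B/T2 13 > Clinic M/T1 10 > Clinic L/T2 9 > Clinic M/T2 7 > Clinic E/T1 5 > Clinic E/T2 2.
Clinic L/T1 (25): +15 → 90 left.
Clinic B/T1 (22): +30 → 60 left.
Clinic B/T2 (13): +25 → 35 left.
Fill Clinic M T1 block (15 at 10) → 20 left.
Clinic L/T2: +20 of 50 at 9; pool empty.
Total = 25×15 + 22×30 + 13×25 + 10×15 + 9×20 = 1690.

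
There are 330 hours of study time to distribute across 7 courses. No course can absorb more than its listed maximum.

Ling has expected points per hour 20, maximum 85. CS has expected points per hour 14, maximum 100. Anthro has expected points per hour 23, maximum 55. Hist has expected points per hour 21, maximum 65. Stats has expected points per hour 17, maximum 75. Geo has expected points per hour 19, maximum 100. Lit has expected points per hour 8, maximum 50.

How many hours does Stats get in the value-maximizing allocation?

Highest expected points per hour first: Anthro 23 > Hist 21 > Ling 20 > Geo 19 > Stats 17 > CS 14 > Lit 8.
Anthro takes 55 to reach its cap of 55 → 275 left.
Give Hist 65 to hit its cap of 65 → 210 left.
Give Ling 85 to hit its cap of 85 → 125 left.
Geo takes 100 to reach its cap of 100 → 25 left.
Stats has room for 75 but only 25 remain, so it gets 25.

25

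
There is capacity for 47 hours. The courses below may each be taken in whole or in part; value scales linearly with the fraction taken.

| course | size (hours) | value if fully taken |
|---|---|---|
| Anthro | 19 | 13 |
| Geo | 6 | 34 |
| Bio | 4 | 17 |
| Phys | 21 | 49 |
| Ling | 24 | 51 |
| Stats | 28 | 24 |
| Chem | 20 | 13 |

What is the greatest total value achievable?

134

Sort by value density: Geo 34/6≈5.67, Bio 17/4≈4.25, Phys 49/21≈2.33, Ling 51/24≈2.12, Stats 24/28≈0.857, Anthro 13/19≈0.684, Chem 13/20≈0.65.
Geo: take in full, 6 hours for value 34 ; 41 left.
All 4 hours of Bio fit (value 17) ; 37 remain.
Take all of Phys (21 hours, value 49) ; 16 hours left.
Fill the last 16 hours with part of Ling: 16/24 of it earns 34.
Total value = 134.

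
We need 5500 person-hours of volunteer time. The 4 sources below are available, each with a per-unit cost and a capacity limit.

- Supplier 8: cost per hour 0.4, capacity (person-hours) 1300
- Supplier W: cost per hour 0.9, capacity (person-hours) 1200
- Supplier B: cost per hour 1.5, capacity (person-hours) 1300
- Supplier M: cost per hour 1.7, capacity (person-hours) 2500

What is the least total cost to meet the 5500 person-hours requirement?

6440

Cheapest first:
Take 1300 from Supplier 8 at 0.4 → need 4200 more.
Supplier W at 0.9: take all 1200 person-hours → 3000 still needed.
Supplier B at 1.5: take all 1300 person-hours → 1700 still needed.
Supplier M (1.7): take the remaining 1700 → done.
Cost = 1300×0.4 + 1200×0.9 + 1300×1.5 + 1700×1.7 = 6440.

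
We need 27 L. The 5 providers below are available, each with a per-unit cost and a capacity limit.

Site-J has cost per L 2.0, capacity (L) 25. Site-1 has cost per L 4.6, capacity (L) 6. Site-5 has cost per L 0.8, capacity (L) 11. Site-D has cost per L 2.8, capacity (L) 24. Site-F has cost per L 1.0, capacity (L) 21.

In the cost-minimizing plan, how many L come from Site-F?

16

Use providers in increasing cost order.
Site-5 (0.8): use full 11 → 16 L to go.
Take 16 from Site-F at 1.0 to finish.
Site-J, Site-D, Site-1: unused.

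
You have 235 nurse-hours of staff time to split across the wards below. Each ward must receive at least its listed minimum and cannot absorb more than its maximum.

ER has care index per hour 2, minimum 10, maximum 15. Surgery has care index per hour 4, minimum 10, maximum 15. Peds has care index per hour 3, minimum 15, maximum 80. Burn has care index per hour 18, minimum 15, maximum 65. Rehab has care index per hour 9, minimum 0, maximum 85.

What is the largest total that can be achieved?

2195

Meeting every minimum uses 10+10+15+15+0 = 50 nurse-hours, leaving 185.
Order the wards by care index per hour: Burn 18 > Rehab 9 > Surgery 4 > Peds 3 > ER 2.
Burn takes 50 more to reach its cap of 65 → 135 left.
Rehab: +85 to 85 (cap) → 50 left.
Surgery takes 5 more to reach its cap of 15 → 45 left.
Peds has room for 65 more but only 45 remain, so it gets 60.
Total = 2×10 + 4×15 + 3×60 + 18×65 + 9×85 = 2195.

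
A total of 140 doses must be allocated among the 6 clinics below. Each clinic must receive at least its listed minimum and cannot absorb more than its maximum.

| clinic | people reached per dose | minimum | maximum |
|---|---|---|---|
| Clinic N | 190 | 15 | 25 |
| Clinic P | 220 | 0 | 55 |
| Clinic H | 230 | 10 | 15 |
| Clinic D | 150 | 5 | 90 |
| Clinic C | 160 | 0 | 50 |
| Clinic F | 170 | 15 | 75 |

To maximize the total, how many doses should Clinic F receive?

Meeting every minimum uses 15+0+10+5+0+15 = 45 doses, leaving 95.
Order the clinics by people reached per dose: Clinic H 230 > Clinic P 220 > Clinic N 190 > Clinic F 170 > Clinic C 160 > Clinic D 150.
Clinic H: +5 to 15 (cap) — 90 left.
Clinic P takes 55 more to reach its cap of 55 — 35 left.
Give Clinic N 10 more to hit its cap of 25 — 25 left.
Only 25 left; Clinic F takes them to reach 40.

40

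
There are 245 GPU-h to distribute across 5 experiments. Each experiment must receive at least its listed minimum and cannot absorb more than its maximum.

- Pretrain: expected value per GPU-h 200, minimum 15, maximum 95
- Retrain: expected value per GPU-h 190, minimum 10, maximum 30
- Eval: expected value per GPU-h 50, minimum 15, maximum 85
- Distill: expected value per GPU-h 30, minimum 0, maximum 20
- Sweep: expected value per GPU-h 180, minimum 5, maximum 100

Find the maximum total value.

Meeting every minimum uses 15+10+15+0+5 = 45 GPU-h, leaving 200.
Highest expected value per GPU-h first: Pretrain 200 > Retrain 190 > Sweep 180 > Eval 50 > Distill 30.
Give Pretrain 80 more to hit its cap of 95 ; 120 left.
Retrain: +20 to 30 (cap) ; 100 left.
Sweep: +95 to 100 (cap) ; 5 left.
Eval has room for 70 more but only 5 remain, so it gets 20.
Total = 200×95 + 190×30 + 50×20 + 180×100 = 43700.

43700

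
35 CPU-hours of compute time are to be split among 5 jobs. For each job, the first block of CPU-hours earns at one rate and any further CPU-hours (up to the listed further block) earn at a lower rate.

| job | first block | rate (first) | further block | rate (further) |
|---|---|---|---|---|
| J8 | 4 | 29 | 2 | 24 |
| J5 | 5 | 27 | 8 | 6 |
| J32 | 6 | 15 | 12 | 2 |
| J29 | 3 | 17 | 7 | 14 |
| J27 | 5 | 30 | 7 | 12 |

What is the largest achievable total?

Order all 10 blocks by rate: J27/tier1 30 > J8/tier1 29 > J5/tier1 27 > J8/tier2 24 > J29/tier1 17 > J32/tier1 15 > J29/tier2 14 > J27/tier2 12 > J5/tier2 6 > J32/tier2 2.
Fill J27 tier1 block (5 at 30) → 30 left.
Fill J8 tier1 block (4 at 29) → 26 left.
J5 tier1 at 27: fill all 5 → 21 left.
J8 tier2 at 24: fill all 2 → 19 left.
J29/tier1 (17): +3 → 16 left.
Fill J32 tier1 block (6 at 15) → 10 left.
Fill J29 tier2 block (7 at 14) → 3 left.
J27/tier2: +3 of 7 at 12; pool empty.
Total = 30×5 + 29×4 + 27×5 + 24×2 + 17×3 + 15×6 + 14×7 + 12×3 = 724.

724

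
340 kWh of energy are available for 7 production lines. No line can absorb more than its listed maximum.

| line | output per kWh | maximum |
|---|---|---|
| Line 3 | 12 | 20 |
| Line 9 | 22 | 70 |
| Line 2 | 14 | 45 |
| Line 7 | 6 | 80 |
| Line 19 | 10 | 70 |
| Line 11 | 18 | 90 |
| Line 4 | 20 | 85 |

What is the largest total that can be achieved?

Order the production lines by output per kWh: Line 9 22 > Line 4 20 > Line 11 18 > Line 2 14 > Line 3 12 > Line 19 10 > Line 7 6.
Line 9 takes 70 to reach its cap of 70 — 270 left.
Give Line 4 85 to hit its cap of 85 — 185 left.
Line 11 takes 90 to reach its cap of 90 — 95 left.
Give Line 2 45 to hit its cap of 45 — 50 left.
Line 3: +20 to 20 (cap) — 30 left.
Only 30 left; Line 19 takes them to reach 30.
Total = 12×20 + 22×70 + 14×45 + 10×30 + 18×90 + 20×85 = 6030.

6030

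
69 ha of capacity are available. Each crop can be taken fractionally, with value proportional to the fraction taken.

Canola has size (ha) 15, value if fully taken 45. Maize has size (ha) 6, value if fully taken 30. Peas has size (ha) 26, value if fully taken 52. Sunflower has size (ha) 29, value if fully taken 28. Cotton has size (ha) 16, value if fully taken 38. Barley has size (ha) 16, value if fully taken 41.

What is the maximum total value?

186

Best value per unit of size first: Maize 30/6≈5, Canola 45/15≈3, Barley 41/16≈2.56, Cotton 38/16≈2.38, Peas 52/26≈2, Sunflower 28/29≈0.966.
Take all of Maize (6 ha, value 30) ; 63 ha left.
Take all of Canola (15 ha, value 45) ; 48 ha left.
Barley: take in full, 16 ha for value 41 ; 32 left.
Cotton: take in full, 16 ha for value 38 ; 16 left.
Fill the last 16 ha with part of Peas: 16/26 of it earns 32.
Total value = 186.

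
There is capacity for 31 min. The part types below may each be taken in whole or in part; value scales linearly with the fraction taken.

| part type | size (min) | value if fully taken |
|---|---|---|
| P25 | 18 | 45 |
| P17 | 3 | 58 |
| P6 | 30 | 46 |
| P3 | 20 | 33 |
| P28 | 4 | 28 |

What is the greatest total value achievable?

140.9

Rank by value-to-size ratio: P17 58/3≈19.3, P28 28/4≈7, P25 45/18≈2.5, P3 33/20≈1.65, P6 46/30≈1.53.
Take all of P17 (3 min, value 58) — 28 min left.
All 4 min of P28 fit (value 28) — 24 remain.
P25: take in full, 18 min for value 45 — 6 left.
Only 6 min remain; take 6/20 of P3 for value 33×6/20 = 9.9.
Total value = 140.9.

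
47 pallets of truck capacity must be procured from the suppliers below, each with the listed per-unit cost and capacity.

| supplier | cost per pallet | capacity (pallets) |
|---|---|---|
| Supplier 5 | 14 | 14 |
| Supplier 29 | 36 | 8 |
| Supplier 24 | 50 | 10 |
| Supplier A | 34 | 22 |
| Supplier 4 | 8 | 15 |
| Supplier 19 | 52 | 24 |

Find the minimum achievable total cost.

928

Fill from the cheapest supplier first.
Take 15 from Supplier 4 at 8 — need 32 more.
Supplier 5 (14): use full 14 — 18 pallets to go.
Supplier A at 34: take 18 of its 22 — requirement met.
Supplier 29, Supplier 24, Supplier 19: unused.
Cost = 15×8 + 14×14 + 18×34 = 928.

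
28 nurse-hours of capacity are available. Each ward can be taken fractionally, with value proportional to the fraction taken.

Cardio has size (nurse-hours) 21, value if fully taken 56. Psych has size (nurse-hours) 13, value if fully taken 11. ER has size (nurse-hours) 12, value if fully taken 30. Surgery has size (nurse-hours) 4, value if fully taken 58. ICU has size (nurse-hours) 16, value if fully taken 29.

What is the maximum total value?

121.5

Sort by value density: Surgery 58/4≈14.5, Cardio 56/21≈2.67, ER 30/12≈2.5, ICU 29/16≈1.81, Psych 11/13≈0.846.
Surgery: take in full, 4 nurse-hours for value 58 ; 24 left.
Take all of Cardio (21 nurse-hours, value 56) ; 3 nurse-hours left.
Only 3 nurse-hours remain; take 3/12 of ER for value 30×3/12 = 7.5.
Total value = 121.5.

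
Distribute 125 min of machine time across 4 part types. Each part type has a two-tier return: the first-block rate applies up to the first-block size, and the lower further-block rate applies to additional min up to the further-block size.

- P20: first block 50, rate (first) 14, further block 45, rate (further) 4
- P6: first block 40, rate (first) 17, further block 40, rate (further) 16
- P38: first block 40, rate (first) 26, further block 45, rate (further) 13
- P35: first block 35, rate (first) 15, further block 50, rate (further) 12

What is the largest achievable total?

Treat each block as its own option and order by rate: P38/tier1 26 > P6/tier1 17 > P6/tier2 16 > P35/tier1 15 > P20/tier1 14 > P38/tier2 13 > P35/tier2 12 > P20/tier2 4.
Fill P38 tier1 block (40 at 26) ; 85 left.
P6 tier1 at 17: fill all 40 ; 45 left.
P6/tier2 (16): +40 ; 5 left.
P35/tier1: +5 of 35 at 15; pool empty.
Total = 26×40 + 17×40 + 16×40 + 15×5 = 2435.

2435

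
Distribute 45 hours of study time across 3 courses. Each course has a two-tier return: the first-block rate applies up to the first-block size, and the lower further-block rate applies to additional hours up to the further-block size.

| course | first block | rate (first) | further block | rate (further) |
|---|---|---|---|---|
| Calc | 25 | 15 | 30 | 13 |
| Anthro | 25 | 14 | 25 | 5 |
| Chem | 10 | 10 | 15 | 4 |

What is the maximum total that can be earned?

655

Rank every tier by rate: Calc/first 15 > Anthro/first 14 > Calc/second 13 > Chem/first 10 > Anthro/second 5 > Chem/second 4.
Fill Calc first block (25 at 15) ; 20 left.
Anthro/first: +20 of 25 at 14; pool empty.
Total = 15×25 + 14×20 = 655.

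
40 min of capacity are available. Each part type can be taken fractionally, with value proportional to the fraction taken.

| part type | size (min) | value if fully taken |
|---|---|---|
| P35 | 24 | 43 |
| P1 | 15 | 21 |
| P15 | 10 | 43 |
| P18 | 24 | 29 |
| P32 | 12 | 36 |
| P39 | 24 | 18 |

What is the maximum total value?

111.25

Rank by value-to-size ratio: P15 43/10≈4.3, P32 36/12≈3, P35 43/24≈1.79, P1 21/15≈1.4, P18 29/24≈1.21, P39 18/24≈0.75.
All 10 min of P15 fit (value 43) ; 30 remain.
All 12 min of P32 fit (value 36) ; 18 remain.
18 min left: a 18/24 share of P35 gives 43×18/24 = 32.25.
Total value = 111.25.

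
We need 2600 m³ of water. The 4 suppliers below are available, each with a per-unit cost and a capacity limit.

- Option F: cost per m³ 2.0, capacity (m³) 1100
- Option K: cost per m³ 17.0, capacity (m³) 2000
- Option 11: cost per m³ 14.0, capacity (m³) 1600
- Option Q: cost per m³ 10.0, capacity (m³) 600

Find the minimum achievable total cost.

20800

Fill from the cheapest supplier first.
Option F (2.0): use full 1100 ; 1500 m³ to go.
Option Q at 10.0: take all 600 m³ ; 900 still needed.
Option 11 (14.0): take the remaining 900 ; done.
Option K: unused.
Cost = 1100×2.0 + 600×10.0 + 900×14.0 = 20800.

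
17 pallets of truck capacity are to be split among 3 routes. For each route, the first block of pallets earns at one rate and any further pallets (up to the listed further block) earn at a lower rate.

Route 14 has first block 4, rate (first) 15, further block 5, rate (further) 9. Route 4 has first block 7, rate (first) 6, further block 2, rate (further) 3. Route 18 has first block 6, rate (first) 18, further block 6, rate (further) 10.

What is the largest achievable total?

Treat each block as its own option and order by rate: Route 18/T1 18 > Route 14/T1 15 > Route 18/T2 10 > Route 14/T2 9 > Route 4/T1 6 > Route 4/T2 3.
Fill Route 18 T1 block (6 at 18) ; 11 left.
Route 14 T1 at 15: fill all 4 ; 7 left.
Route 18/T2 (10): +6 ; 1 left.
Route 14 T2 at 9: only 1 left, fill 1.
Total = 18×6 + 15×4 + 10×6 + 9×1 = 237.

237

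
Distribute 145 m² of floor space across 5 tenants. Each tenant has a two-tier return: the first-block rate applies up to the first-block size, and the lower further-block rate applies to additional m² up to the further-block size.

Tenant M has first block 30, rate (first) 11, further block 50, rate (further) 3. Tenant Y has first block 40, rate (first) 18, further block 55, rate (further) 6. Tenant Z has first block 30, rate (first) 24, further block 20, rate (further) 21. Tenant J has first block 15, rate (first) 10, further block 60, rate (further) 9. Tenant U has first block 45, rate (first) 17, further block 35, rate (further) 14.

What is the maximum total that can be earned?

2765

Order all 10 blocks by rate: Tenant Z/first 24 > Tenant Z/second 21 > Tenant Y/first 18 > Tenant U/first 17 > Tenant U/second 14 > Tenant M/first 11 > Tenant J/first 10 > Tenant J/second 9 > Tenant Y/second 6 > Tenant M/second 3.
Tenant Z/first (24): +30 ; 115 left.
Tenant Z second at 21: fill all 20 ; 95 left.
Tenant Y/first (18): +40 ; 55 left.
Tenant U first at 17: fill all 45 ; 10 left.
Tenant U/second: +10 of 35 at 14; pool empty.
Total = 24×30 + 21×20 + 18×40 + 17×45 + 14×10 = 2765.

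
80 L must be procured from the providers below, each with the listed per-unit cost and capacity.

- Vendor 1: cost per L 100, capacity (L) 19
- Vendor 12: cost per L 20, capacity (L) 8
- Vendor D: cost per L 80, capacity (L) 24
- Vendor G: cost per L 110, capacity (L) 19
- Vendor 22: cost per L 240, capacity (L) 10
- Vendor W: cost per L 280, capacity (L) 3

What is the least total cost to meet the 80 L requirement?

Use providers in increasing cost order.
Take 8 from Vendor 12 at 20 — need 72 more.
Vendor D (80): use full 24 — 48 L to go.
Vendor 1 at 100: take all 19 L — 29 still needed.
Vendor G (110): use full 19 — 10 L to go.
Vendor 22 (240): use full 10 — 0 L to go.
Vendor W: unused.
Cost = 8×20 + 24×80 + 19×100 + 19×110 + 10×240 = 8470.

8470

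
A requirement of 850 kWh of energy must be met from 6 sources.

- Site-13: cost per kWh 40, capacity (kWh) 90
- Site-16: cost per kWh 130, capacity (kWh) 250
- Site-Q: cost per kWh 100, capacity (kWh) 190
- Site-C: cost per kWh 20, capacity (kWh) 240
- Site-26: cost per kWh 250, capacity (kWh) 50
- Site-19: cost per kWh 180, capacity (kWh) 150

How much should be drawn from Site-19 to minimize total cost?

Use sources in increasing cost order.
Take 240 from Site-C at 20 ; need 610 more.
Take 90 from Site-13 at 40 ; need 520 more.
Site-Q (100): use full 190 ; 330 kWh to go.
Site-16 at 130: take all 250 kWh ; 80 still needed.
Site-19 (180): take the remaining 80 ; done.
Site-26: unused.

80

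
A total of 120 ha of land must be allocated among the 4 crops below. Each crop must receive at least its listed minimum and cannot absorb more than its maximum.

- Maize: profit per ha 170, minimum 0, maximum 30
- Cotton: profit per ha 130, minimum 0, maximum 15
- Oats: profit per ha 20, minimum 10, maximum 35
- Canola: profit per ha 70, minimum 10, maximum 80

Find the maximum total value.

11800

Meeting every minimum uses 0+0+10+10 = 20 ha, leaving 100.
Rank by profit per ha: Maize 170 > Cotton 130 > Canola 70 > Oats 20.
Maize: +30 to 30 (cap) ; 70 left.
Give Cotton 15 more to hit its cap of 15 ; 55 left.
Canola has room for 70 more but only 55 remain, so it gets 65.
Total = 170×30 + 130×15 + 20×10 + 70×65 = 11800.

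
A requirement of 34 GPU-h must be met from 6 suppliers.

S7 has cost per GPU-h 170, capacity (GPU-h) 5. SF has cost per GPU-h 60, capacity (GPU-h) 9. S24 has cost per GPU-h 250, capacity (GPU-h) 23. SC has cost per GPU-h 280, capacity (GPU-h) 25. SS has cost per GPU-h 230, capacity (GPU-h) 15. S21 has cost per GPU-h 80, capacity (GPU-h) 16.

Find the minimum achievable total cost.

Use suppliers in increasing cost order.
SF (60): use full 9 ; 25 GPU-h to go.
S21 at 80: take all 16 GPU-h ; 9 still needed.
S7 at 170: take all 5 GPU-h ; 4 still needed.
Take 4 from SS at 230 to finish.
S24, SC: unused.
Cost = 9×60 + 16×80 + 5×170 + 4×230 = 3590.

3590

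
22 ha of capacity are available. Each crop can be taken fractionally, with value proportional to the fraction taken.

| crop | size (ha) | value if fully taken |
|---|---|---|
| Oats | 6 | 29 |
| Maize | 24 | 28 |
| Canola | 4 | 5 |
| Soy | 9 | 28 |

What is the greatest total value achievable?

Rank by value-to-size ratio: Oats 29/6≈4.83, Soy 28/9≈3.11, Canola 5/4≈1.25, Maize 28/24≈1.17.
Take all of Oats (6 ha, value 29) → 16 ha left.
Soy: take in full, 9 ha for value 28 → 7 left.
Take all of Canola (4 ha, value 5) → 3 ha left.
3 ha left: a 3/24 share of Maize gives 28×3/24 = 3.5.
Total value = 65.5.

65.5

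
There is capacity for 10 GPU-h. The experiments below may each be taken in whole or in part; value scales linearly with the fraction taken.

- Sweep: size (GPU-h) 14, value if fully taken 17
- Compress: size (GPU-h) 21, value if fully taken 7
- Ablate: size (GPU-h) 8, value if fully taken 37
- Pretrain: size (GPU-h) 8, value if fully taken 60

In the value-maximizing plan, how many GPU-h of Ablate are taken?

2

Rank by value-to-size ratio: Pretrain 60/8≈7.5, Ablate 37/8≈4.62, Sweep 17/14≈1.21, Compress 7/21≈0.333.
All 8 GPU-h of Pretrain fit (value 60) → 2 remain.
Fill the last 2 GPU-h with part of Ablate: 2/8 of it earns 9.25.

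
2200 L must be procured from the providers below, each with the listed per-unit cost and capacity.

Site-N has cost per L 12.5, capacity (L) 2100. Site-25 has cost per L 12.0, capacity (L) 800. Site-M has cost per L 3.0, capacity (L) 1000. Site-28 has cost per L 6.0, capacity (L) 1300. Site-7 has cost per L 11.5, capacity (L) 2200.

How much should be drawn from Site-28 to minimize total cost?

Fill from the cheapest provider first.
Site-M at 3.0: take all 1000 L — 1200 still needed.
Take 1200 from Site-28 at 6.0 to finish.
Site-7, Site-25, Site-N: unused.

1200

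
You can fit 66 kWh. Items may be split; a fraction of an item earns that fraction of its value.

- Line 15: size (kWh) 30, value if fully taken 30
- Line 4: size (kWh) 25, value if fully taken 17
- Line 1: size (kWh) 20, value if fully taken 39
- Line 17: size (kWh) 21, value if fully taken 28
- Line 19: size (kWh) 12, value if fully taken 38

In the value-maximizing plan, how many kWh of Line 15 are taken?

Sort by value density: Line 19 38/12≈3.17, Line 1 39/20≈1.95, Line 17 28/21≈1.33, Line 15 30/30≈1, Line 4 17/25≈0.68.
Take all of Line 19 (12 kWh, value 38) ; 54 kWh left.
Take all of Line 1 (20 kWh, value 39) ; 34 kWh left.
All 21 kWh of Line 17 fit (value 28) ; 13 remain.
13 kWh left: a 13/30 share of Line 15 gives 30×13/30 = 13.

13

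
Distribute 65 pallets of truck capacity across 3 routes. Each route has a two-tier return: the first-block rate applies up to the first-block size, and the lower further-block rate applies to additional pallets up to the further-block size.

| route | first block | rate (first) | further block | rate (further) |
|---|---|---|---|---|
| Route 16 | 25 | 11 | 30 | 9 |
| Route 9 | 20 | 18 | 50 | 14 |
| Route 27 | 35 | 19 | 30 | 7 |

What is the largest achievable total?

1165

Order all 6 blocks by rate: Route 27/tier1 19 > Route 9/tier1 18 > Route 9/tier2 14 > Route 16/tier1 11 > Route 16/tier2 9 > Route 27/tier2 7.
Fill Route 27 tier1 block (35 at 19) ; 30 left.
Route 9 tier1 at 18: fill all 20 ; 10 left.
Route 9/tier2: +10 of 50 at 14; pool empty.
Total = 19×35 + 18×20 + 14×10 = 1165.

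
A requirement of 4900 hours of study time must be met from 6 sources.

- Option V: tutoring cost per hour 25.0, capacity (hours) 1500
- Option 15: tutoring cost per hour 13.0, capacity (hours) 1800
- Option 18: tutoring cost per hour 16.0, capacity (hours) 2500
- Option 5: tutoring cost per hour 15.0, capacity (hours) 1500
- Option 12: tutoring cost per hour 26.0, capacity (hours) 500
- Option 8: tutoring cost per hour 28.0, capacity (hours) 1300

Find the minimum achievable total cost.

71500

Use sources in increasing cost order.
Take 1800 from Option 15 at 13.0 ; need 3100 more.
Option 5 (15.0): use full 1500 ; 1600 hours to go.
Option 18 at 16.0: take 1600 of its 2500 ; requirement met.
Option V, Option 12, Option 8: unused.
Cost = 1800×13.0 + 1500×15.0 + 1600×16.0 = 71500.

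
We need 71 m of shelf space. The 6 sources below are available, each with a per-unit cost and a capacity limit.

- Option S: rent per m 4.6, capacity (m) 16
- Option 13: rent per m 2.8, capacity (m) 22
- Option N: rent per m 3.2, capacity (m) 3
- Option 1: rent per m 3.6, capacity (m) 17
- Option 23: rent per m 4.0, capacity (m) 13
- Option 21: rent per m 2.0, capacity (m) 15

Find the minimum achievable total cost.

Fill from the cheapest source first.
Option 21 (2.0): use full 15 — 56 m to go.
Take 22 from Option 13 at 2.8 — need 34 more.
Option N at 3.2: take all 3 m — 31 still needed.
Option 1 (3.6): use full 17 — 14 m to go.
Take 13 from Option 23 at 4.0 — need 1 more.
Option S (4.6): take the remaining 1 — done.
Cost = 15×2.0 + 22×2.8 + 3×3.2 + 17×3.6 + 13×4.0 + 1×4.6 = 219.

219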